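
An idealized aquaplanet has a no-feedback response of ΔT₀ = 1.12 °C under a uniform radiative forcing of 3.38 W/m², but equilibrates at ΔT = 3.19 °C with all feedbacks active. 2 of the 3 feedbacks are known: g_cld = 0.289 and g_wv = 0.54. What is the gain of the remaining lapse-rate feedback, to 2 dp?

Amplification A = ΔT/ΔT₀ = 3.19/1.12 = 2.848.
Total gain g = 1 − 1/A = 1 − 1/2.848 = 0.6489.
Known gains sum to 0.289 + 0.54 = 0.829.
g_lr = 0.6489 − 0.829 = -0.18.

-0.18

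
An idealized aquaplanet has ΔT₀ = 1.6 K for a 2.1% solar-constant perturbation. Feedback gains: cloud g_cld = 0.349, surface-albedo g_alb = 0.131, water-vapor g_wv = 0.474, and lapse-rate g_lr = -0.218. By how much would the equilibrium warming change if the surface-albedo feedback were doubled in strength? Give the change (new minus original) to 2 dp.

5.97 K

Original: g = 0.736, ΔT = 1.6/(1−0.736) = 6.0606 K.
With doubled surface-albedo: g' = 0.867, ΔT' = 1.6/(1−0.867) = 12.0301 K.
Change = 12.0301 − 6.0606 = 5.97 K.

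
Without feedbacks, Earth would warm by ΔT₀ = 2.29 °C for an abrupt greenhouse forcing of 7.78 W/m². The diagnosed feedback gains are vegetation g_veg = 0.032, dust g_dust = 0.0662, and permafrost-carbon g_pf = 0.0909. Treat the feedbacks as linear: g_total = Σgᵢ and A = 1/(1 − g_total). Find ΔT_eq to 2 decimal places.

2.82 °C

Total gain g = 0.032 + 0.0662 + 0.0909 = 0.1891.
Amplification A = 1/(1 − 0.1891) = 1.233.
ΔT = 2.29 × 1.233 = 2.82 °C.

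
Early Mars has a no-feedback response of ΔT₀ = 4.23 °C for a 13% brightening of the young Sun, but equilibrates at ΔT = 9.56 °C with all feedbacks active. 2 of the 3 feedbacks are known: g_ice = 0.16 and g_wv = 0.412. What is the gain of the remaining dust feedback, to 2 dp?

Amplification A = ΔT/ΔT₀ = 9.56/4.23 = 2.26.
Total gain g = 1 − 1/A = 1 − 1/2.26 = 0.5575.
Known gains sum to 0.16 + 0.412 = 0.572.
g_dust = 0.5575 − 0.572 = -0.01.

-0.01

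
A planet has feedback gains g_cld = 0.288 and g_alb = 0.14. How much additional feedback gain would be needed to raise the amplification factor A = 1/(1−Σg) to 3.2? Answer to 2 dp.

0.26

Current total gain = 0.428.
Target gain for A = 3.2: g* = 1 − 1/3.2 = 0.6875.
Additional gain needed = 0.6875 − 0.428 = 0.26.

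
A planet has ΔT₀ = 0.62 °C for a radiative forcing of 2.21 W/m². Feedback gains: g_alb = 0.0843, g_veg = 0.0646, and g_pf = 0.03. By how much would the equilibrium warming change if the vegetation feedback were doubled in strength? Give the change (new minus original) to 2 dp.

0.06 °C

Original: g = 0.1789, ΔT = 0.62/(1−0.1789) = 0.7551 °C.
With doubled vegetation: g' = 0.2435, ΔT' = 0.62/(1−0.2435) = 0.8196 °C.
Change = 0.8196 − 0.7551 = 0.06 °C.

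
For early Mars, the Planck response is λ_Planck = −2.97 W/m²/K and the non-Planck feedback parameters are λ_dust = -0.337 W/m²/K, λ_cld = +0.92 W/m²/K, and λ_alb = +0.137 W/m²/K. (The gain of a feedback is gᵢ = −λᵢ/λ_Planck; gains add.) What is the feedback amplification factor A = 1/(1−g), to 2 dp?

1.32

Convert to gains: g_dust = -0.337/2.97 = -0.1135; g_cld = 0.92/2.97 = 0.3098; g_alb = 0.137/2.97 = 0.04613.
Total gain g = 0.24243.
A = 1/(1 − 0.24243) = 1.32.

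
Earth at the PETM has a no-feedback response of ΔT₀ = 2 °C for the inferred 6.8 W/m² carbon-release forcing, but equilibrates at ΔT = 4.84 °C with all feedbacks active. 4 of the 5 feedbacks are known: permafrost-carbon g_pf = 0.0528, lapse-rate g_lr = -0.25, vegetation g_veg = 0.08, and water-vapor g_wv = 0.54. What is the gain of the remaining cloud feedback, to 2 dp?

0.16

Amplification A = ΔT/ΔT₀ = 4.84/2 = 2.42.
Total gain g = 1 − 1/A = 1 − 1/2.42 = 0.5868.
Known gains sum to 0.0528 − 0.25 + 0.08 + 0.54 = 0.4228.
g_cld = 0.5868 − 0.4228 = 0.16.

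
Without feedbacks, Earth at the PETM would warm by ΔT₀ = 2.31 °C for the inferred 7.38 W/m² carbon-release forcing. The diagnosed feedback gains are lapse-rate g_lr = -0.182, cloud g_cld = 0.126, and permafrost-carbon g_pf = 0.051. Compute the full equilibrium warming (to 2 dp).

2.30 °C

Total gain g = -0.182 + 0.126 + 0.051 = -0.005.
Amplification A = 1/(1 + 0.005) = 0.995.
ΔT = 2.31 × 0.995 = 2.30 °C.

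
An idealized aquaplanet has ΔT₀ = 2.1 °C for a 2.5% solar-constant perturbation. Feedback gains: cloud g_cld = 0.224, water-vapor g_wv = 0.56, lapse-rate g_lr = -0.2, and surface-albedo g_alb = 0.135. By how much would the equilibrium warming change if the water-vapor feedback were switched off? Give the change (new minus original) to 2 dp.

-4.98 °C

Original: g = 0.719, ΔT = 2.1/(1−0.719) = 7.4733 °C.
Without water-vapor: g' = 0.159, ΔT' = 2.1/(1−0.159) = 2.4970 °C.
Change = 2.4970 − 7.4733 = -4.98 °C.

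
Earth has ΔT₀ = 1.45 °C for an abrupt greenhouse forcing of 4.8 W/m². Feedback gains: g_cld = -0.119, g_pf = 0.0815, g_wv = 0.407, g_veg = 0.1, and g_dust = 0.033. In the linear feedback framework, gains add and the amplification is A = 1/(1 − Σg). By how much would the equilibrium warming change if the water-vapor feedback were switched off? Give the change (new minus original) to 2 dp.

-1.31 °C

Original: g = 0.5025, ΔT = 1.45/(1−0.5025) = 2.9146 °C.
Without water-vapor: g' = 0.0955, ΔT' = 1.45/(1−0.0955) = 1.6031 °C.
Change = 1.6031 − 2.9146 = -1.31 °C.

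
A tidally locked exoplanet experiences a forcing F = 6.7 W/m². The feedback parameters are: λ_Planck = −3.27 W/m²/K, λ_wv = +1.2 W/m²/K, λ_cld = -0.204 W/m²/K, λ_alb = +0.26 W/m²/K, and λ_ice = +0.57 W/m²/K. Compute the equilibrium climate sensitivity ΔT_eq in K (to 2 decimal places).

4.64 K

Net feedback parameter λ = (−3.27) + (+1.2) + (-0.204) + (+0.26) + (+0.57) = -1.444 W/m²/K.
ΔT = −F/λ = −6.7/(-1.444) = 4.64 K.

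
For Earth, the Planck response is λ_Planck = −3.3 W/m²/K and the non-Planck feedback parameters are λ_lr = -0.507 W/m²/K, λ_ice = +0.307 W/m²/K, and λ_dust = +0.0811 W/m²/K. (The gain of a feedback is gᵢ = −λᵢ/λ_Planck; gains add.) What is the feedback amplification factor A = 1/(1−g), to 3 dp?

Convert to gains: g_lr = -0.507/3.3 = -0.1536; g_ice = 0.307/3.3 = 0.09303; g_dust = 0.0811/3.3 = 0.02458.
Total gain g = -0.03599.
A = 1/(1 + 0.03599) = 0.965.

0.965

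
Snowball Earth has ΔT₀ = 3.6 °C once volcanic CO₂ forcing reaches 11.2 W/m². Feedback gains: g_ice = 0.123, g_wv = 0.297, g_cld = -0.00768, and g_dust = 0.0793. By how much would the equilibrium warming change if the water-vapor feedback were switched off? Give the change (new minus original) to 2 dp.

Original: g = 0.49162, ΔT = 3.6/(1−0.49162) = 7.0813 °C.
Without water-vapor: g' = 0.19462, ΔT' = 3.6/(1−0.19462) = 4.4699 °C.
Change = 4.4699 − 7.0813 = -2.61 °C.

-2.61 °C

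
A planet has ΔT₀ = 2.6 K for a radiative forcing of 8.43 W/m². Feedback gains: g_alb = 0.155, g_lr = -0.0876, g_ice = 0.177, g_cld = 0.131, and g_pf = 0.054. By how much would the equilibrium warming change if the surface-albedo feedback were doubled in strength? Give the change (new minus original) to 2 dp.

1.70 K

Original: g = 0.4294, ΔT = 2.6/(1−0.4294) = 4.5566 K.
With doubled surface-albedo: g' = 0.5844, ΔT' = 2.6/(1−0.5844) = 6.2560 K.
Change = 6.2560 − 4.5566 = 1.70 K.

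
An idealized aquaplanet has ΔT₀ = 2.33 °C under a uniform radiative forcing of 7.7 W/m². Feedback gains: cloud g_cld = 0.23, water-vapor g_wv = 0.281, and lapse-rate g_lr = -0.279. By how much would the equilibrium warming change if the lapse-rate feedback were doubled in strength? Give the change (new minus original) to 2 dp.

Original: g = 0.232, ΔT = 2.33/(1−0.232) = 3.0339 °C.
With doubled lapse-rate: g' = -0.047, ΔT' = 2.33/(1+0.047) = 2.2254 °C.
Change = 2.2254 − 3.0339 = -0.81 °C.

-0.81 °C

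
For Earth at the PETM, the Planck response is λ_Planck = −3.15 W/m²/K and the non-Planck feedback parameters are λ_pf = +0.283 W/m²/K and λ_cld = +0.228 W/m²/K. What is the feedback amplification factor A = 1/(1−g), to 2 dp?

1.19

Convert to gains: g_pf = 0.283/3.15 = 0.08984; g_cld = 0.228/3.15 = 0.07238.
Total gain g = 0.16222.
A = 1/(1 − 0.16222) = 1.19.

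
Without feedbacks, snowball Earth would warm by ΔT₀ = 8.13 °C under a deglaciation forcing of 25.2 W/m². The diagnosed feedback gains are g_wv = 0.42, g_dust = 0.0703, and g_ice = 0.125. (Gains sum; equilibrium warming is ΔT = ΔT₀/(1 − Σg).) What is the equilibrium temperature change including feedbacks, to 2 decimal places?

21.13 °C

Total gain g = 0.42 + 0.0703 + 0.125 = 0.6153.
Amplification A = 1/(1 − 0.6153) = 2.599.
ΔT = 8.13 × 2.599 = 21.13 °C.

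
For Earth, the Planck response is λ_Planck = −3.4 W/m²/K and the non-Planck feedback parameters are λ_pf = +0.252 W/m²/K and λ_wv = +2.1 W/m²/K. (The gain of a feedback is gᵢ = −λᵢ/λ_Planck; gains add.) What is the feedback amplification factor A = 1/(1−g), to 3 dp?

3.244

Convert to gains: g_pf = 0.252/3.4 = 0.07412; g_wv = 2.1/3.4 = 0.6176.
Total gain g = 0.69172.
A = 1/(1 − 0.69172) = 3.244.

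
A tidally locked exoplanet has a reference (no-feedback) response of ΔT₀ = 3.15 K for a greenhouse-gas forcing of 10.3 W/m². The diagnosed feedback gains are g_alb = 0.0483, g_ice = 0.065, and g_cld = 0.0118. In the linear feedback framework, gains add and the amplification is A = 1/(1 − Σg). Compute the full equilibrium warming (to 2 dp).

Total gain g = 0.0483 + 0.065 + 0.0118 = 0.1251.
Amplification A = 1/(1 − 0.1251) = 1.143.
ΔT = 3.15 × 1.143 = 3.60 K.

3.60 K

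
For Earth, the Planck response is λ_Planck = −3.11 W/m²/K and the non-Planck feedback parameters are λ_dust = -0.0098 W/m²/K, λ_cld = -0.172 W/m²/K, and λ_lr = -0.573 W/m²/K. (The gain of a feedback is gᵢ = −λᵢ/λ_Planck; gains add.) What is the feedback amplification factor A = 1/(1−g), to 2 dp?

0.80

Convert to gains: g_dust = -0.0098/3.11 = -0.003151; g_cld = -0.172/3.11 = -0.05531; g_lr = -0.573/3.11 = -0.1842.
Total gain g = -0.242661.
A = 1/(1 + 0.242661) = 0.80.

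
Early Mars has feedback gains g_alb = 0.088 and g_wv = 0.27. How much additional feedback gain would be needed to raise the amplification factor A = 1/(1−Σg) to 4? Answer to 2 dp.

Current total gain = 0.358.
Target gain for A = 4: g* = 1 − 1/4 = 0.75.
Additional gain needed = 0.75 − 0.358 = 0.39.

0.39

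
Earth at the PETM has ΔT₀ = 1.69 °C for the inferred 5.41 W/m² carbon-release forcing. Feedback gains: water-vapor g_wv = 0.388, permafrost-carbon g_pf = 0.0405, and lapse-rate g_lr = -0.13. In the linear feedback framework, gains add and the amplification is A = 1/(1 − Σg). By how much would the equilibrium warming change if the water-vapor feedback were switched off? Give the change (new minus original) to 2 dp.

Original: g = 0.2985, ΔT = 1.69/(1−0.2985) = 2.4091 °C.
Without water-vapor: g' = -0.0895, ΔT' = 1.69/(1+0.0895) = 1.5512 °C.
Change = 1.5512 − 2.4091 = -0.86 °C.

-0.86 °C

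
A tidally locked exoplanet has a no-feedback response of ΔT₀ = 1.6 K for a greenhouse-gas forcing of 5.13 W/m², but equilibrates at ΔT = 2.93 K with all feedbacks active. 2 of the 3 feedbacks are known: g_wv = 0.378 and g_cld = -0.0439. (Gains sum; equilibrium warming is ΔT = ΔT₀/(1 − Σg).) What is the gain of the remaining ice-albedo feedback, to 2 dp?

0.12

Amplification A = ΔT/ΔT₀ = 2.93/1.6 = 1.831.
Total gain g = 1 − 1/A = 1 − 1/1.831 = 0.4539.
Known gains sum to 0.378 − 0.0439 = 0.3341.
g_ice = 0.4539 − 0.3341 = 0.12.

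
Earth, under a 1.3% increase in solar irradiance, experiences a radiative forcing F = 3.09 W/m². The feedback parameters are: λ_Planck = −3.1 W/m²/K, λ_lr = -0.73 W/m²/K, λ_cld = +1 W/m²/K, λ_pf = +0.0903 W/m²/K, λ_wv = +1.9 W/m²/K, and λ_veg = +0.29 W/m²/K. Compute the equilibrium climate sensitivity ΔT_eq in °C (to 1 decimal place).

Net feedback parameter λ = (−3.1) + (-0.73) + (+1) + (+0.0903) + (+1.9) + (+0.29) = -0.5497 W/m²/K.
ΔT = −F/λ = −3.09/(-0.5497) = 5.6 °C.

5.6 °C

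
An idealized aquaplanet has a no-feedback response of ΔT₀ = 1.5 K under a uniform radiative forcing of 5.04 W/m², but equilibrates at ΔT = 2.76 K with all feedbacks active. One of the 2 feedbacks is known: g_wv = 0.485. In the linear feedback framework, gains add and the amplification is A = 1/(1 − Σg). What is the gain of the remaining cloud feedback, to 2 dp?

Amplification A = ΔT/ΔT₀ = 2.76/1.5 = 1.84.
Total gain g = 1 − 1/A = 1 − 1/1.84 = 0.4565.
The known gain is 0.485.
g_cld = 0.4565 − 0.485 = -0.03.

-0.03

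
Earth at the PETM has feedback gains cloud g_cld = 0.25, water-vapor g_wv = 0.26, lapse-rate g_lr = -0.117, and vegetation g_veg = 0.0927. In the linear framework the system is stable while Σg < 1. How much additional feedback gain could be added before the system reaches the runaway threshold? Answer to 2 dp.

0.51

Current total gain = 0.25 + 0.26 − 0.117 + 0.0927 = 0.4857.
Margin to runaway = 1 − 0.4857 = 0.51.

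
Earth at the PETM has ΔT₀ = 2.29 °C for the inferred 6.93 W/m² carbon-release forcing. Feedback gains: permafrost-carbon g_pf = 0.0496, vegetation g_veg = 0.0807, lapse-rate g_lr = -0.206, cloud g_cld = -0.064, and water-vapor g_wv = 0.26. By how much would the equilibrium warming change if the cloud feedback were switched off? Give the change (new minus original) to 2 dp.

0.20 °C

Original: g = 0.1203, ΔT = 2.29/(1−0.1203) = 2.6032 °C.
Without cloud: g' = 0.1843, ΔT' = 2.29/(1−0.1843) = 2.8074 °C.
Change = 2.8074 − 2.6032 = 0.20 °C.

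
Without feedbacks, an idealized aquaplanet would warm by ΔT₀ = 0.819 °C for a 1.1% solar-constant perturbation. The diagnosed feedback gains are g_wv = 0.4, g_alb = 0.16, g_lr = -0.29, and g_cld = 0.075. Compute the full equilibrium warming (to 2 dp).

1.25 °C

Total gain g = 0.4 + 0.16 − 0.29 + 0.075 = 0.345.
Amplification A = 1/(1 − 0.345) = 1.527.
ΔT = 0.819 × 1.527 = 1.25 °C.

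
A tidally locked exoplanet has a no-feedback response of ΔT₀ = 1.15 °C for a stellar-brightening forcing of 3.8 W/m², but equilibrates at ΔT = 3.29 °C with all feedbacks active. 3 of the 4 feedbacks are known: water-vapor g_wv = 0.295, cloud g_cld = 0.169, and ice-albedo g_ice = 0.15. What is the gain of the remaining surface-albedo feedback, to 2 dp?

0.04

Amplification A = ΔT/ΔT₀ = 3.29/1.15 = 2.861.
Total gain g = 1 − 1/A = 1 − 1/2.861 = 0.6505.
Known gains sum to 0.295 + 0.169 + 0.15 = 0.614.
g_alb = 0.6505 − 0.614 = 0.04.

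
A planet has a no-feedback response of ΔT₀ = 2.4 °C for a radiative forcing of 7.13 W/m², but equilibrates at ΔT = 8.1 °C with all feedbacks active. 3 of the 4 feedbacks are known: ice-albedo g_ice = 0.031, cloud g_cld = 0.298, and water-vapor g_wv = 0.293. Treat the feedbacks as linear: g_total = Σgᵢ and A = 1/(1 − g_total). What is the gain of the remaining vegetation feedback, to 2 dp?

Amplification A = ΔT/ΔT₀ = 8.1/2.4 = 3.375.
Total gain g = 1 − 1/A = 1 − 1/3.375 = 0.7037.
Known gains sum to 0.031 + 0.298 + 0.293 = 0.622.
g_veg = 0.7037 − 0.622 = 0.08.

0.08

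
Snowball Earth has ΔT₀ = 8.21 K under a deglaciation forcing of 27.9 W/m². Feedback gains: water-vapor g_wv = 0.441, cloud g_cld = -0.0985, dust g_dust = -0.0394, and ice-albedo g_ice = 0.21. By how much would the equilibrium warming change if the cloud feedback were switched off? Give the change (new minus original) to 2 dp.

4.28 K

Original: g = 0.5131, ΔT = 8.21/(1−0.5131) = 16.8618 K.
Without cloud: g' = 0.6116, ΔT' = 8.21/(1−0.6116) = 21.1380 K.
Change = 21.1380 − 16.8618 = 4.28 K.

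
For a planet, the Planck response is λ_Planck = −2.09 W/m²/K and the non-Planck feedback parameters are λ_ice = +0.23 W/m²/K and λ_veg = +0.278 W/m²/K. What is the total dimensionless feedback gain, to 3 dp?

0.243

Convert to gains: g_ice = 0.23/2.09 = 0.11; g_veg = 0.278/2.09 = 0.133.
Total gain g = 0.243.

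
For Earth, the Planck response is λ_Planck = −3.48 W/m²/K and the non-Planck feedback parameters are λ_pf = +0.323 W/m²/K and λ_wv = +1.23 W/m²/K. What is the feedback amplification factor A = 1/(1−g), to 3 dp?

1.806

Convert to gains: g_pf = 0.323/3.48 = 0.09282; g_wv = 1.23/3.48 = 0.3534.
Total gain g = 0.44622.
A = 1/(1 − 0.44622) = 1.806.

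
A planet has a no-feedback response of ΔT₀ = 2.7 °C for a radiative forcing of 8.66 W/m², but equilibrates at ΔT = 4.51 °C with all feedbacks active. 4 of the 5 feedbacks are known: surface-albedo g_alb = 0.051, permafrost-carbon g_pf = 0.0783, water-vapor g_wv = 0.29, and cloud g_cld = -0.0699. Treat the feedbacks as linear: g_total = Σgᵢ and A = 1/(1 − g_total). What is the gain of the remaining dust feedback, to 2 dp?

Amplification A = ΔT/ΔT₀ = 4.51/2.7 = 1.67.
Total gain g = 1 − 1/A = 1 − 1/1.67 = 0.4012.
Known gains sum to 0.051 + 0.0783 + 0.29 − 0.0699 = 0.3494.
g_dust = 0.4012 − 0.3494 = 0.05.

0.05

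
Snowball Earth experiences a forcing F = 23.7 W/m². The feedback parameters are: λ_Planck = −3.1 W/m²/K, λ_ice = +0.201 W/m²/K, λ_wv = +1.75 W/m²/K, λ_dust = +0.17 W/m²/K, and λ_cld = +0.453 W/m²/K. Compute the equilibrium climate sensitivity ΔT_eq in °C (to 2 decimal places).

Net feedback parameter λ = (−3.1) + (+0.201) + (+1.75) + (+0.17) + (+0.453) = -0.526 W/m²/K.
ΔT = −F/λ = −23.7/(-0.526) = 45.06 °C.

45.06 °C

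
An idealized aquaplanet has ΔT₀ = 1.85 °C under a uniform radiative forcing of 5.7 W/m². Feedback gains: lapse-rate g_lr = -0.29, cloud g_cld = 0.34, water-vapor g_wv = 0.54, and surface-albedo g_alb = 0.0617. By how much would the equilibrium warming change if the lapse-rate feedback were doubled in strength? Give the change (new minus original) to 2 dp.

Original: g = 0.6517, ΔT = 1.85/(1−0.6517) = 5.3115 °C.
With doubled lapse-rate: g' = 0.3617, ΔT' = 1.85/(1−0.3617) = 2.8983 °C.
Change = 2.8983 − 5.3115 = -2.41 °C.

-2.41 °C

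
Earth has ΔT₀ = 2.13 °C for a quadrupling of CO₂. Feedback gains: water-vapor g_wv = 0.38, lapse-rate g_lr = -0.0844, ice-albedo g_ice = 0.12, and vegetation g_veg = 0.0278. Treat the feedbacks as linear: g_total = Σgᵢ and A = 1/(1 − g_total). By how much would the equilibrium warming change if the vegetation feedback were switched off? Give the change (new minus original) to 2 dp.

Original: g = 0.4434, ΔT = 2.13/(1−0.4434) = 3.8268 °C.
Without vegetation: g' = 0.4156, ΔT' = 2.13/(1−0.4156) = 3.6448 °C.
Change = 3.6448 − 3.8268 = -0.18 °C.

-0.18 °C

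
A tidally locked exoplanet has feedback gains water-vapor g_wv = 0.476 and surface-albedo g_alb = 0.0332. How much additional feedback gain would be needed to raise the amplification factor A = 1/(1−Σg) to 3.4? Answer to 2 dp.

Current total gain = 0.5092.
Target gain for A = 3.4: g* = 1 − 1/3.4 = 0.7059.
Additional gain needed = 0.7059 − 0.5092 = 0.20.

0.20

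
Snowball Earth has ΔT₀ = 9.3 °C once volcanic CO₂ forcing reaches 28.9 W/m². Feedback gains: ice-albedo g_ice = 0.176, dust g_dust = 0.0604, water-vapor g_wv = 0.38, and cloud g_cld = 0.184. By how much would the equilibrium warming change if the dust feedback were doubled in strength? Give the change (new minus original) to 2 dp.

20.22 °C

Original: g = 0.8004, ΔT = 9.3/(1−0.8004) = 46.5932 °C.
With doubled dust: g' = 0.8608, ΔT' = 9.3/(1−0.8608) = 66.8103 °C.
Change = 66.8103 − 46.5932 = 20.22 °C.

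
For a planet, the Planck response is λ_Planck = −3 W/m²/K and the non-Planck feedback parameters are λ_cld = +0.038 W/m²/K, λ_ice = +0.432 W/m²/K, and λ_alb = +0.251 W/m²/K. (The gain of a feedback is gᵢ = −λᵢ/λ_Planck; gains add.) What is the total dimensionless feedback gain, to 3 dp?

Convert to gains: g_cld = 0.038/3 = 0.01267; g_ice = 0.432/3 = 0.144; g_alb = 0.251/3 = 0.08367.
Total gain g = 0.24034.

0.240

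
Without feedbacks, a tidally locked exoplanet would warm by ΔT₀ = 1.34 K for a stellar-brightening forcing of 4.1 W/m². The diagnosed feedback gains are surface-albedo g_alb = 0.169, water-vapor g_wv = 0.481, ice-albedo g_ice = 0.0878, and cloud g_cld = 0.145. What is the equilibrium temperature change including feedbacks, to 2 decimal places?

11.43 K

Total gain g = 0.169 + 0.481 + 0.0878 + 0.145 = 0.8828.
Amplification A = 1/(1 − 0.8828) = 8.532.
ΔT = 1.34 × 8.532 = 11.43 K.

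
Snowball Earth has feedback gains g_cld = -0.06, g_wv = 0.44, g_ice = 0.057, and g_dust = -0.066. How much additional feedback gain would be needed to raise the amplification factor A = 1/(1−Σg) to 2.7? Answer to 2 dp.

0.26

Current total gain = 0.371.
Target gain for A = 2.7: g* = 1 − 1/2.7 = 0.6296.
Additional gain needed = 0.6296 − 0.371 = 0.26.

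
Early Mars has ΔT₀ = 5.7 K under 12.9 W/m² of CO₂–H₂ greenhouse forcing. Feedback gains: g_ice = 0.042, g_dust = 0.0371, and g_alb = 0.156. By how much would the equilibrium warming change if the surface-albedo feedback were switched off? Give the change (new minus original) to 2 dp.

-1.26 K

Original: g = 0.2351, ΔT = 5.7/(1−0.2351) = 7.4520 K.
Without surface-albedo: g' = 0.0791, ΔT' = 5.7/(1−0.0791) = 6.1896 K.
Change = 6.1896 − 7.4520 = -1.26 K.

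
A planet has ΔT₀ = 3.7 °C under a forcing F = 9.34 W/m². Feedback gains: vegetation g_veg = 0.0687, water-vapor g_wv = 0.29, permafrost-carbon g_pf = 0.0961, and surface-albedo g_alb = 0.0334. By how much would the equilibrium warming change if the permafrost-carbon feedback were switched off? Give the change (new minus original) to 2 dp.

Original: g = 0.4882, ΔT = 3.7/(1−0.4882) = 7.2294 °C.
Without permafrost-carbon: g' = 0.3921, ΔT' = 3.7/(1−0.3921) = 6.0865 °C.
Change = 6.0865 − 7.2294 = -1.14 °C.

-1.14 °C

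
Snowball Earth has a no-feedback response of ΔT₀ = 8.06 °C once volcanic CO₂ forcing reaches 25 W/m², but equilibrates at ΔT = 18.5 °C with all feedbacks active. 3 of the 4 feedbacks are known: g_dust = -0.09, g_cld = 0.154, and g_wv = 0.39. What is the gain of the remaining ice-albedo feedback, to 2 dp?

0.11

Amplification A = ΔT/ΔT₀ = 18.5/8.06 = 2.295.
Total gain g = 1 − 1/A = 1 − 1/2.295 = 0.5643.
Known gains sum to -0.09 + 0.154 + 0.39 = 0.454.
g_ice = 0.5643 − 0.454 = 0.11.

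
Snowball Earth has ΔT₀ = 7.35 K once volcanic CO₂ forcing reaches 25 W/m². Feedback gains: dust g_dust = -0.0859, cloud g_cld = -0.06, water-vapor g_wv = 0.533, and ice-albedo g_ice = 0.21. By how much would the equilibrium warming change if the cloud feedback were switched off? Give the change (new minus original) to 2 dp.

3.19 K

Original: g = 0.5971, ΔT = 7.35/(1−0.5971) = 18.2427 K.
Without cloud: g' = 0.6571, ΔT' = 7.35/(1−0.6571) = 21.4348 K.
Change = 21.4348 − 18.2427 = 3.19 K.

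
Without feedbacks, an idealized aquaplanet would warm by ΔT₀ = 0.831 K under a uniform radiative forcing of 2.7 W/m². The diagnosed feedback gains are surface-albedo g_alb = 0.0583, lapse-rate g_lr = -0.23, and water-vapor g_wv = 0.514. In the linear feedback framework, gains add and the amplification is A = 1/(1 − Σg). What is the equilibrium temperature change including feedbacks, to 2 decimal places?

Total gain g = 0.0583 − 0.23 + 0.514 = 0.3423.
Amplification A = 1/(1 − 0.3423) = 1.52.
ΔT = 0.831 × 1.52 = 1.26 K.

1.26 K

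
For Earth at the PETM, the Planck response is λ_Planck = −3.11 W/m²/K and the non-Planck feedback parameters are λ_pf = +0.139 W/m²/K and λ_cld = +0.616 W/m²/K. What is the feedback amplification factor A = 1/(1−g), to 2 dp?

1.32

Convert to gains: g_pf = 0.139/3.11 = 0.04469; g_cld = 0.616/3.11 = 0.1981.
Total gain g = 0.24279.
A = 1/(1 − 0.24279) = 1.32.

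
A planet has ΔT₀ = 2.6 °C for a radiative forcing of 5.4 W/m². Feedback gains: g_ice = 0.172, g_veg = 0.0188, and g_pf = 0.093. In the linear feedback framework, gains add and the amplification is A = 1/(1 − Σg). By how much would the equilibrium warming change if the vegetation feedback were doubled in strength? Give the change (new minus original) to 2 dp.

0.10 °C

Original: g = 0.2838, ΔT = 2.6/(1−0.2838) = 3.6303 °C.
With doubled vegetation: g' = 0.3026, ΔT' = 2.6/(1−0.3026) = 3.7281 °C.
Change = 3.7281 − 3.6303 = 0.10 °C.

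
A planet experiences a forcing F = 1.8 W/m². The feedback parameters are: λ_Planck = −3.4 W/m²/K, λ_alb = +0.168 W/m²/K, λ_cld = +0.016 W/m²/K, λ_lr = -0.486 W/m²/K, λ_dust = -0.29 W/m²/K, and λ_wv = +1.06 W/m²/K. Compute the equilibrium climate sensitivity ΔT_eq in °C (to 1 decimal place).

0.6 °C

Net feedback parameter λ = (−3.4) + (+0.168) + (+0.016) + (-0.486) + (-0.29) + (+1.06) = -2.932 W/m²/K.
ΔT = −F/λ = −1.8/(-2.932) = 0.6 °C.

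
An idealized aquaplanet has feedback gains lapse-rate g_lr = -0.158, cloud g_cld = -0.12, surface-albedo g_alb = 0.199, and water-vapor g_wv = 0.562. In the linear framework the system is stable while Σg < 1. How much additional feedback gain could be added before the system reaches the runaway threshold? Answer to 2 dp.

Current total gain = -0.158 − 0.12 + 0.199 + 0.562 = 0.483.
Margin to runaway = 1 − 0.483 = 0.52.

0.52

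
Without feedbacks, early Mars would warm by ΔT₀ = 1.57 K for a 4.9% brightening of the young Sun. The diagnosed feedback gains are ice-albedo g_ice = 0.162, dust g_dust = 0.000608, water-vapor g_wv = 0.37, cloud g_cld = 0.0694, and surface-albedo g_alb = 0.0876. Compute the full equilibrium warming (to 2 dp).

Total gain g = 0.162 + 0.000608 + 0.37 + 0.0694 + 0.0876 = 0.689608.
Amplification A = 1/(1 − 0.689608) = 3.222.
ΔT = 1.57 × 3.222 = 5.06 K.

5.06 K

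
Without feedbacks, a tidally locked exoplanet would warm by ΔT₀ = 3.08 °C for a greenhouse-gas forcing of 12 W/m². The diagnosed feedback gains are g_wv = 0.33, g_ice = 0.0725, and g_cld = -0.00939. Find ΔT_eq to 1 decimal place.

5.1 °C

Total gain g = 0.33 + 0.0725 − 0.00939 = 0.39311.
Amplification A = 1/(1 − 0.39311) = 1.648.
ΔT = 3.08 × 1.648 = 5.1 °C.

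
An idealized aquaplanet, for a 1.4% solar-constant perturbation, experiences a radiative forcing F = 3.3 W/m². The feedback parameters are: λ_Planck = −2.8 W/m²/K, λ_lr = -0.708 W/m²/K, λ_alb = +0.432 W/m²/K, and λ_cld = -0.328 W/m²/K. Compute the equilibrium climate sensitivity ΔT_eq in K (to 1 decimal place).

1.0 K

Net feedback parameter λ = (−2.8) + (-0.708) + (+0.432) + (-0.328) = -3.404 W/m²/K.
ΔT = −F/λ = −3.3/(-3.404) = 1.0 K.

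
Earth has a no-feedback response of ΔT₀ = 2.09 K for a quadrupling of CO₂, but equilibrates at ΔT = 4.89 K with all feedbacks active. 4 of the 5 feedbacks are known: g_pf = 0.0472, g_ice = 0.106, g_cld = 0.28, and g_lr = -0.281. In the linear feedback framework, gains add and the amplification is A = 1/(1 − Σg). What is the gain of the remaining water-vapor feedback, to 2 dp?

Amplification A = ΔT/ΔT₀ = 4.89/2.09 = 2.34.
Total gain g = 1 − 1/A = 1 − 1/2.34 = 0.5726.
Known gains sum to 0.0472 + 0.106 + 0.28 − 0.281 = 0.1522.
g_wv = 0.5726 − 0.1522 = 0.42.

0.42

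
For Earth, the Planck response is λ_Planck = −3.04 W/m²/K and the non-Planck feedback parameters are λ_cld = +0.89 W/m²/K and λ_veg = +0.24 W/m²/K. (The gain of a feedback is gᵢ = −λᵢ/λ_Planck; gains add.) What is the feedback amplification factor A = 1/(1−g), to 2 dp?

1.59

Convert to gains: g_cld = 0.89/3.04 = 0.2928; g_veg = 0.24/3.04 = 0.07895.
Total gain g = 0.37175.
A = 1/(1 − 0.37175) = 1.59.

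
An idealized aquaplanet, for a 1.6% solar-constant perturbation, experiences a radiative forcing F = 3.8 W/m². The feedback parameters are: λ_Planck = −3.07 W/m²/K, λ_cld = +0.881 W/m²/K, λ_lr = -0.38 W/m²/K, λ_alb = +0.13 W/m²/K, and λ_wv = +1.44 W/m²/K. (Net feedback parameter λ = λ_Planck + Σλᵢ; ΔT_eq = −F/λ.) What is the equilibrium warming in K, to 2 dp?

Net feedback parameter λ = (−3.07) + (+0.881) + (-0.38) + (+0.13) + (+1.44) = -0.999 W/m²/K.
ΔT = −F/λ = −3.8/(-0.999) = 3.80 K.

3.80 K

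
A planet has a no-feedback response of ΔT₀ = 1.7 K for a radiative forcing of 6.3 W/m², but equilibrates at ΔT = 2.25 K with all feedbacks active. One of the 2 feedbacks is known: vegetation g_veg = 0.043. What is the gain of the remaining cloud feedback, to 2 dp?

Amplification A = ΔT/ΔT₀ = 2.25/1.7 = 1.324.
Total gain g = 1 − 1/A = 1 − 1/1.324 = 0.2447.
The known gain is 0.043.
g_cld = 0.2447 − 0.043 = 0.20.

0.20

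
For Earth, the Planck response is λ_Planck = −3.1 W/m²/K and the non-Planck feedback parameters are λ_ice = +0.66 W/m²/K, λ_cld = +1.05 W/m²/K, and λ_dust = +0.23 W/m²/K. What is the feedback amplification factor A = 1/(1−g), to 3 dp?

2.672

Convert to gains: g_ice = 0.66/3.1 = 0.2129; g_cld = 1.05/3.1 = 0.3387; g_dust = 0.23/3.1 = 0.07419.
Total gain g = 0.62579.
A = 1/(1 − 0.62579) = 2.672.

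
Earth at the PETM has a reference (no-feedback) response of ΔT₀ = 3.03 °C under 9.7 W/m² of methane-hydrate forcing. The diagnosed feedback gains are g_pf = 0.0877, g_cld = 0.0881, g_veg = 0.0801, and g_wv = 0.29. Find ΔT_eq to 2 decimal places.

6.67 °C

Total gain g = 0.0877 + 0.0881 + 0.0801 + 0.29 = 0.5459.
Amplification A = 1/(1 − 0.5459) = 2.202.
ΔT = 3.03 × 2.202 = 6.67 °C.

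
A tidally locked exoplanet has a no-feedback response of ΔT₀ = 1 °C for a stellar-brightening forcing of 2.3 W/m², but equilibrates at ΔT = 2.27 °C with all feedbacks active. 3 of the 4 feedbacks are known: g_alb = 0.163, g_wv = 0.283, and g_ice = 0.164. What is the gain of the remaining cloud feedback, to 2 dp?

-0.05

Amplification A = ΔT/ΔT₀ = 2.27/1 = 2.27.
Total gain g = 1 − 1/A = 1 − 1/2.27 = 0.5595.
Known gains sum to 0.163 + 0.283 + 0.164 = 0.61.
g_cld = 0.5595 − 0.61 = -0.05.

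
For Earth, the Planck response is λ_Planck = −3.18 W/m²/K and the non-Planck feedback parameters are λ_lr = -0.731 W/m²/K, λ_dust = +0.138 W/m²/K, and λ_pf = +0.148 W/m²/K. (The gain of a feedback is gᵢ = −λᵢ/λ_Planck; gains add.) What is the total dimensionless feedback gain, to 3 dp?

-0.140

Convert to gains: g_lr = -0.731/3.18 = -0.2299; g_dust = 0.138/3.18 = 0.0434; g_pf = 0.148/3.18 = 0.04654.
Total gain g = -0.13996.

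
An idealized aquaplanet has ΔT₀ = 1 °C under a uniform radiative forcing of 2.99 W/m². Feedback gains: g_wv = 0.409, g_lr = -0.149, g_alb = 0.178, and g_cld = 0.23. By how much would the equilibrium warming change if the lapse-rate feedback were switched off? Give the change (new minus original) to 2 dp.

Original: g = 0.668, ΔT = 1/(1−0.668) = 3.0120 °C.
Without lapse-rate: g' = 0.817, ΔT' = 1/(1−0.817) = 5.4645 °C.
Change = 5.4645 − 3.0120 = 2.45 °C.

2.45 °C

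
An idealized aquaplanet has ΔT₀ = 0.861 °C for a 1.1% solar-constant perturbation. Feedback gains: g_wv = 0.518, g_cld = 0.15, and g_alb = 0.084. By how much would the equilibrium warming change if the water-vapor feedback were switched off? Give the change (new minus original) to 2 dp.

Original: g = 0.752, ΔT = 0.861/(1−0.752) = 3.4718 °C.
Without water-vapor: g' = 0.234, ΔT' = 0.861/(1−0.234) = 1.1240 °C.
Change = 1.1240 − 3.4718 = -2.35 °C.

-2.35 °C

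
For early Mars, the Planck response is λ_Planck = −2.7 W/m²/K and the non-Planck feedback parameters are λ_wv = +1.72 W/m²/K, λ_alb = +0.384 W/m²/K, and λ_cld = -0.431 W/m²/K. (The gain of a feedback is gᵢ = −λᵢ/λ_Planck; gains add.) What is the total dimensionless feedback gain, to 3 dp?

0.620

Convert to gains: g_wv = 1.72/2.7 = 0.637; g_alb = 0.384/2.7 = 0.1422; g_cld = -0.431/2.7 = -0.1596.
Total gain g = 0.6196.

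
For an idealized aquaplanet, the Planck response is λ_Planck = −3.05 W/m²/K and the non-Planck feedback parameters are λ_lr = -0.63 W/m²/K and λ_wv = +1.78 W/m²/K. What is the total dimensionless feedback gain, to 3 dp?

Convert to gains: g_lr = -0.63/3.05 = -0.2066; g_wv = 1.78/3.05 = 0.5836.
Total gain g = 0.377.

0.377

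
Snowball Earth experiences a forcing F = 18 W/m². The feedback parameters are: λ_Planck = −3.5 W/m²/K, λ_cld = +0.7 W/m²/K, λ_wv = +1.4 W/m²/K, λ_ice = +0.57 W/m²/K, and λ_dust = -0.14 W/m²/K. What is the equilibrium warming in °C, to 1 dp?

18.6 °C

Net feedback parameter λ = (−3.5) + (+0.7) + (+1.4) + (+0.57) + (-0.14) = -0.97 W/m²/K.
ΔT = −F/λ = −18/(-0.97) = 18.6 °C.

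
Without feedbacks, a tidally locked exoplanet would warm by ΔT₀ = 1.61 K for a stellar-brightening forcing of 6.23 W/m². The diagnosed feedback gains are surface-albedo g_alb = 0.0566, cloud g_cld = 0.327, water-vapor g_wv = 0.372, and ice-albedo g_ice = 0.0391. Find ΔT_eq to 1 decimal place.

Total gain g = 0.0566 + 0.327 + 0.372 + 0.0391 = 0.7947.
Amplification A = 1/(1 − 0.7947) = 4.871.
ΔT = 1.61 × 4.871 = 7.8 K.

7.8 K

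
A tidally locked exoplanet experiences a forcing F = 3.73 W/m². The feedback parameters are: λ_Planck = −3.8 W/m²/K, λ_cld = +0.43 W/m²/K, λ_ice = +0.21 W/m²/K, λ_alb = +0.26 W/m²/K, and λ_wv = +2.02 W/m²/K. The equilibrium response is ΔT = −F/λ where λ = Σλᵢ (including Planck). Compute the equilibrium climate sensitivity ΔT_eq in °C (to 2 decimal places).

4.24 °C

Net feedback parameter λ = (−3.8) + (+0.43) + (+0.21) + (+0.26) + (+2.02) = -0.88 W/m²/K.
ΔT = −F/λ = −3.73/(-0.88) = 4.24 °C.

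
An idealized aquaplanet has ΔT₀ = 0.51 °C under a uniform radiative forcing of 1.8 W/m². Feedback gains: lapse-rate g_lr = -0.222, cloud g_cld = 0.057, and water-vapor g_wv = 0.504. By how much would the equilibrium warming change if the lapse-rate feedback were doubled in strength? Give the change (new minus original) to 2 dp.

-0.19 °C

Original: g = 0.339, ΔT = 0.51/(1−0.339) = 0.7716 °C.
With doubled lapse-rate: g' = 0.117, ΔT' = 0.51/(1−0.117) = 0.5776 °C.
Change = 0.5776 − 0.7716 = -0.19 °C.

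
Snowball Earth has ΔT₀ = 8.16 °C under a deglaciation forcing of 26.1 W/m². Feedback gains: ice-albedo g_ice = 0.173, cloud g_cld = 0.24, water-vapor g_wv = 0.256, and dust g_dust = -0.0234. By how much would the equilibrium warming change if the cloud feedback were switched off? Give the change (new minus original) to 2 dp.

-9.30 °C

Original: g = 0.6456, ΔT = 8.16/(1−0.6456) = 23.0248 °C.
Without cloud: g' = 0.4056, ΔT' = 8.16/(1−0.4056) = 13.7281 °C.
Change = 13.7281 − 23.0248 = -9.30 °C.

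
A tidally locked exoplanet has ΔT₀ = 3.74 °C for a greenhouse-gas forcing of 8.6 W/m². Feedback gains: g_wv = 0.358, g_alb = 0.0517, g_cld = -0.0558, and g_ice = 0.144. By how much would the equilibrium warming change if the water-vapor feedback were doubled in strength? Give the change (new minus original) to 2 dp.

18.51 °C

Original: g = 0.4979, ΔT = 3.74/(1−0.4979) = 7.4487 °C.
With doubled water-vapor: g' = 0.8559, ΔT' = 3.74/(1−0.8559) = 25.9542 °C.
Change = 25.9542 − 7.4487 = 18.51 °C.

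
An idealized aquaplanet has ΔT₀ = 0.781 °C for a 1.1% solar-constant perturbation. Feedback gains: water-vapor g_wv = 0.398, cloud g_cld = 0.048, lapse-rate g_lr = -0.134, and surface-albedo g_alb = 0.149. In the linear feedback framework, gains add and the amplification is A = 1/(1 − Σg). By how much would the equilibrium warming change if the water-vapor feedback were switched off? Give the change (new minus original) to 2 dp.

-0.62 °C

Original: g = 0.461, ΔT = 0.781/(1−0.461) = 1.4490 °C.
Without water-vapor: g' = 0.063, ΔT' = 0.781/(1−0.063) = 0.8335 °C.
Change = 0.8335 − 1.4490 = -0.62 °C.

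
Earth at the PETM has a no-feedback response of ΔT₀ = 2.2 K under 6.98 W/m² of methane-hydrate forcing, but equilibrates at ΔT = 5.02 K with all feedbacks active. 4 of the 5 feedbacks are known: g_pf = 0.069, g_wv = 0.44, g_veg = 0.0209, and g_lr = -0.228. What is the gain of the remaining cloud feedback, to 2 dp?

0.26

Amplification A = ΔT/ΔT₀ = 5.02/2.2 = 2.282.
Total gain g = 1 − 1/A = 1 − 1/2.282 = 0.5618.
Known gains sum to 0.069 + 0.44 + 0.0209 − 0.228 = 0.3019.
g_cld = 0.5618 − 0.3019 = 0.26.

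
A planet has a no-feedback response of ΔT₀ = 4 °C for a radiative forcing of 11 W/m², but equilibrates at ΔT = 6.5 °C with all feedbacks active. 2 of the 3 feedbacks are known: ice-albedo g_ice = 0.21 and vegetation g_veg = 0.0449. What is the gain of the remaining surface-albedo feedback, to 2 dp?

Amplification A = ΔT/ΔT₀ = 6.5/4 = 1.625.
Total gain g = 1 − 1/A = 1 − 1/1.625 = 0.3846.
Known gains sum to 0.21 + 0.0449 = 0.2549.
g_alb = 0.3846 − 0.2549 = 0.13.

0.13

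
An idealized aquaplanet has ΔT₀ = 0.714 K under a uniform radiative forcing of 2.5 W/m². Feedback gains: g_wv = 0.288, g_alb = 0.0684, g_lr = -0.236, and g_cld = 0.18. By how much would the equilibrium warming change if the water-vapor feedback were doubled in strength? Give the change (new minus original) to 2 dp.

0.71 K

Original: g = 0.3004, ΔT = 0.714/(1−0.3004) = 1.0206 K.
With doubled water-vapor: g' = 0.5884, ΔT' = 0.714/(1−0.5884) = 1.7347 K.
Change = 1.7347 − 1.0206 = 0.71 K.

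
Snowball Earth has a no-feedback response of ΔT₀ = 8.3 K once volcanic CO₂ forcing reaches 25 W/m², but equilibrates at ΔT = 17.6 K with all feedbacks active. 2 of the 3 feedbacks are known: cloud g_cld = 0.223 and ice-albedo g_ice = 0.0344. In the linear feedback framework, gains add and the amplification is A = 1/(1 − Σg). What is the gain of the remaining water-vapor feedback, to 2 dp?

Amplification A = ΔT/ΔT₀ = 17.6/8.3 = 2.12.
Total gain g = 1 − 1/A = 1 − 1/2.12 = 0.5283.
Known gains sum to 0.223 + 0.0344 = 0.2574.
g_wv = 0.5283 − 0.2574 = 0.27.

0.27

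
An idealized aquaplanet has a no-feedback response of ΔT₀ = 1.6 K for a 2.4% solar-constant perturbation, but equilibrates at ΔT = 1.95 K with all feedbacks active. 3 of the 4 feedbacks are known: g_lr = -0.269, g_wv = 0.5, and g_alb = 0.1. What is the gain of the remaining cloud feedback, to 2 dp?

Amplification A = ΔT/ΔT₀ = 1.95/1.6 = 1.219.
Total gain g = 1 − 1/A = 1 − 1/1.219 = 0.1797.
Known gains sum to -0.269 + 0.5 + 0.1 = 0.331.
g_cld = 0.1797 − 0.331 = -0.15.

-0.15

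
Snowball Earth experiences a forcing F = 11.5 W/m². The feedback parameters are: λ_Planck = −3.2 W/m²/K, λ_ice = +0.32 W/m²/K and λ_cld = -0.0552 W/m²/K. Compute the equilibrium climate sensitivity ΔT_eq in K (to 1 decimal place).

Net feedback parameter λ = (−3.2) + (+0.32) + (-0.0552) = -2.9352 W/m²/K.
ΔT = −F/λ = −11.5/(-2.9352) = 3.9 K.

3.9 K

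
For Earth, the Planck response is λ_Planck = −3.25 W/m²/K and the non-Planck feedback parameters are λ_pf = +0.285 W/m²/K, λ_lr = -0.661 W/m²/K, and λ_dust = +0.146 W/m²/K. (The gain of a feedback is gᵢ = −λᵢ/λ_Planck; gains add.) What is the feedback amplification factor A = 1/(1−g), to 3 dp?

0.934

Convert to gains: g_pf = 0.285/3.25 = 0.08769; g_lr = -0.661/3.25 = -0.2034; g_dust = 0.146/3.25 = 0.04492.
Total gain g = -0.07079.
A = 1/(1 + 0.07079) = 0.934.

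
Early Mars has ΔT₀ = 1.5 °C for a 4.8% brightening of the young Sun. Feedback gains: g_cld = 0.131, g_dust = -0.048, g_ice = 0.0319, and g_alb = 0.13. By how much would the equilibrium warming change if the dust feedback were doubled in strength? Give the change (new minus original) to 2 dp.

Original: g = 0.2449, ΔT = 1.5/(1−0.2449) = 1.9865 °C.
With doubled dust: g' = 0.1969, ΔT' = 1.5/(1−0.1969) = 1.8678 °C.
Change = 1.8678 − 1.9865 = -0.12 °C.

-0.12 °C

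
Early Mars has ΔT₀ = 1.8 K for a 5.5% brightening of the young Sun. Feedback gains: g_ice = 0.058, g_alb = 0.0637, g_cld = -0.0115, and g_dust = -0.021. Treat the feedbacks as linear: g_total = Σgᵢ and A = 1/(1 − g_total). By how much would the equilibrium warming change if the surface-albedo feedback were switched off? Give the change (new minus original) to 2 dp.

Original: g = 0.0892, ΔT = 1.8/(1−0.0892) = 1.9763 K.
Without surface-albedo: g' = 0.0255, ΔT' = 1.8/(1−0.0255) = 1.8471 K.
Change = 1.8471 − 1.9763 = -0.13 K.

-0.13 K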